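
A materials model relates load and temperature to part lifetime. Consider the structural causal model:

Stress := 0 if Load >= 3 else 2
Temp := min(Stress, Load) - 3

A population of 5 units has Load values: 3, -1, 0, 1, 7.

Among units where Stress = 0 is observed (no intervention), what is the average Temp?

Observing Stress=0 restricts to units where Stress's equation naturally yields 0: Load ∈ {3, 7}. In that subpopulation Temp = -3, -3, mean -3.

-3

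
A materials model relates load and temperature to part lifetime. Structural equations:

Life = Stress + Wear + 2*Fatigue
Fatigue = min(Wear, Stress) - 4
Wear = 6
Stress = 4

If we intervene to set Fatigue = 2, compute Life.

The intervention breaks the incoming arrows to Fatigue: Fatigue = min(Wear, Stress) - 4 no longer applies, and Fatigue = 2.
Life = Stress + Wear + 2*Fatigue  [with Stress=4, Wear=6, Fatigue=2]  = 14

14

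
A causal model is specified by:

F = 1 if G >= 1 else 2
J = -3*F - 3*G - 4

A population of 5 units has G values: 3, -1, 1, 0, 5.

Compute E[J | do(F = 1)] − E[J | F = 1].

Under do(F=1), F's equation is replaced by F=1 for every unit. Per-unit J: -16, -4, -10, -7, -22. Mean = -11.8.
Observing F=1 restricts to units where F's equation naturally yields 1: G ∈ {3, 1, 5}. In that subpopulation J = -16, -10, -22, mean -16.
Difference = -11.8 − (-16) = 4.2.

4.2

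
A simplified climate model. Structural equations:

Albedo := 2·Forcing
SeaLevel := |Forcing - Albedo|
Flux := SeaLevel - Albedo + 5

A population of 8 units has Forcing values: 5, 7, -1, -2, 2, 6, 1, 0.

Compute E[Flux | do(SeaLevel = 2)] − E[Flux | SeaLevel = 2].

Every unit gets SeaLevel=2 under the intervention. Flux values become -3, -7, 9, 11, 3, -5, 5, 7; E[Flux|do(SeaLevel=2)] = 2.5.
E[Flux|SeaLevel=2] averages over only the 2 units with SeaLevel=2 (Forcing = -2, 2): Flux = 11, 3, mean 7.
Difference = 2.5 − 7 = -4.5.

-4.5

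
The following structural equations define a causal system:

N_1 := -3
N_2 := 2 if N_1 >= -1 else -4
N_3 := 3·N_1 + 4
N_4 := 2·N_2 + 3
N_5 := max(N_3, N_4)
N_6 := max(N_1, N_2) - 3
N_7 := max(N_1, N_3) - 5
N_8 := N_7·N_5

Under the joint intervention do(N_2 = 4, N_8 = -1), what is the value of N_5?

11

Under do(N_2 = 4, N_8 = -1), each intervened variable's structural equation is replaced by its fixed value.
N_3 = 3·N_1 + 4  [with N_1=-3]  = -5
N_4 = 2·N_2 + 3  [with N_2=4]  = 11
N_5 = max(N_3, N_4)  [with N_3=-5, N_4=11]  = 11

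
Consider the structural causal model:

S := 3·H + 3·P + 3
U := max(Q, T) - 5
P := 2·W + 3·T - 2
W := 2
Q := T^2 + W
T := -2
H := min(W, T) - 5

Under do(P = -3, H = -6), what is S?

Setting P = -3, H = -6 by intervention discards those variables' equations.
S = 3·H + 3·P + 3  [with H=-6, P=-3]  = -24

-24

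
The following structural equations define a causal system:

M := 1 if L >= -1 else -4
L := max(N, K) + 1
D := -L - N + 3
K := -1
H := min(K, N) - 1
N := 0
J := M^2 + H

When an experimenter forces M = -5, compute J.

23

Intervening sets M = -5 and removes its equation (M := 1 if L >= -1 else -4).
H = min(K, N) - 1  [with K=-1, N=0]  = -2
J = M^2 + H  [with M=-5, H=-2]  = 23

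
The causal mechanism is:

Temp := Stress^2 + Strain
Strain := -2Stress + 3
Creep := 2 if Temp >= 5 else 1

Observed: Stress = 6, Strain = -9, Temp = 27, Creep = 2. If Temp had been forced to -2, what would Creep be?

1

The intervention breaks the incoming arrows to Temp: Temp := Stress^2 + Strain no longer applies, and Temp = -2.
Creep = 2 if Temp >= 5 else 1  [with Temp=-2]  = 1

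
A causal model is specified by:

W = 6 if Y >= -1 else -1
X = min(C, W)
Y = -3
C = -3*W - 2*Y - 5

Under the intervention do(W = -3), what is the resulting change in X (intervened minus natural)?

-2

Under do(W=-3), the mechanism W = 6 if Y >= -1 else -1 is discarded; W is fixed at -3.
C = -3*W - 2*Y - 5  [with W=-3, Y=-3]  = 10
X = min(C, W)  [with C=10, W=-3]  = -3
Without intervention: W = 6 if Y >= -1 else -1  [with Y=-3]  = -1; C = -3*W - 2*Y - 5  [with W=-1, Y=-3]  = 4; X = min(C, W)  [with C=4, W=-1]  = -1.
Change = -3 − (-1) = -2.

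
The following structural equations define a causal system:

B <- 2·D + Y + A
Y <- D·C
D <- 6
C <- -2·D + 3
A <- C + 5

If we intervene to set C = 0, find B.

17

do(C=0) replaces the equation C <- -2·D + 3 with the constant C = 0.
A = C + 5  [with C=0]  = 5
Y = D·C  [with D=6, C=0]  = 0
B = 2·D + Y + A  [with D=6, Y=0, A=5]  = 17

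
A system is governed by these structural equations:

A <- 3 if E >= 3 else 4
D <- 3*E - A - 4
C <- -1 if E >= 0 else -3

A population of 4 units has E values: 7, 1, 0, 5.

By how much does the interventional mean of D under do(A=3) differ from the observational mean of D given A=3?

Under do(A=3), A's equation is replaced by A=3 for every unit. Per-unit D: 14, -4, -7, 8. Mean = 2.75.
E[D|A=3] averages over only the 2 units with A=3 (E = 7, 5): D = 14, 8, mean 11.
Difference = 2.75 − 11 = -8.25.

-8.25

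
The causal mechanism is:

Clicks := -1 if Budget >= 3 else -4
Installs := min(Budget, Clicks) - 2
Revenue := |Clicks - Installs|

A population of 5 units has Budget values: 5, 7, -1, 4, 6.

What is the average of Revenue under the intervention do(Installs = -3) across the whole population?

1.8

Every unit gets Installs=-3 under the intervention. Revenue values become 2, 2, 1, 2, 2; E[Revenue|do(Installs=-3)] = 1.8.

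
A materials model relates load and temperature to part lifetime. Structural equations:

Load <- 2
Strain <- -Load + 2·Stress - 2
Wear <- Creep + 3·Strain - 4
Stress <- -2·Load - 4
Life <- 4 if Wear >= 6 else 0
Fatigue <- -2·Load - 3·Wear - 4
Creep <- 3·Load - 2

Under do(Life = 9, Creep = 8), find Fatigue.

160

Setting Life = 9, Creep = 8 by intervention discards those variables' equations.
Stress = -2·Load - 4  [with Load=2]  = -8
Strain = -Load + 2·Stress - 2  [with Load=2, Stress=-8]  = -20
Wear = Creep + 3·Strain - 4  [with Creep=8, Strain=-20]  = -56
Fatigue = -2·Load - 3·Wear - 4  [with Load=2, Wear=-56]  = 160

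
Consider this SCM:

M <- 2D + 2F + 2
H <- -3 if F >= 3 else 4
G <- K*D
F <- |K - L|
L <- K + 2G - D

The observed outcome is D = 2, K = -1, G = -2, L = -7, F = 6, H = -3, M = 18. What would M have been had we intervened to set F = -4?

Under do(F=-4), the mechanism F <- |K - L| is discarded; F is fixed at -4.
M = 2D + 2F + 2  [with D=2, F=-4]  = -2

-2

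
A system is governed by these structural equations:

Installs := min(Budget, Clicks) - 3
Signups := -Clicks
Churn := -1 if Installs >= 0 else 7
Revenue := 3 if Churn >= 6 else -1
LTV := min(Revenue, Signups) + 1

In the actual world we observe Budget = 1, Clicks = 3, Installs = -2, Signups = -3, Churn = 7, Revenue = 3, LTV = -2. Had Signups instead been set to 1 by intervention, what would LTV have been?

The intervention breaks the incoming arrows to Signups: Signups := -Clicks no longer applies, and Signups = 1.
Installs = min(Budget, Clicks) - 3  [with Budget=1, Clicks=3]  = -2
Churn = -1 if Installs >= 0 else 7  [with Installs=-2]  = 7
Revenue = 3 if Churn >= 6 else -1  [with Churn=7]  = 3
LTV = min(Revenue, Signups) + 1  [with Revenue=3, Signups=1]  = 2

2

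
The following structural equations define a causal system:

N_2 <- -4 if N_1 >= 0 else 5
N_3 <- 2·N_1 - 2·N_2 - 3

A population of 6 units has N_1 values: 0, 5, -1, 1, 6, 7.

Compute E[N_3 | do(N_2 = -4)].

11

The intervention sets N_2=-4 in all 6 units regardless of N_1. Recomputing N_3 per unit gives 5, 15, 3, 7, 17, 19; average 11.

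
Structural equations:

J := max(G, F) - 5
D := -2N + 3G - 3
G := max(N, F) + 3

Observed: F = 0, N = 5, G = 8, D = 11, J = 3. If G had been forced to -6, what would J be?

-5

do(G=-6) replaces the equation G := max(N, F) + 3 with the constant G = -6.
J = max(G, F) - 5  [with G=-6, F=0]  = -5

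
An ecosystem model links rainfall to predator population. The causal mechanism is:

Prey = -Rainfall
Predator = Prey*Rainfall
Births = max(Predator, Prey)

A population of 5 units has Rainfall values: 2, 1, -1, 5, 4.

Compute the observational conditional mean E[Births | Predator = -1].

0

Conditioning on Predator=-1 selects the 2 unit(s) with Rainfall ∈ {1, -1}. Their Births values: -1, 1. Mean = 0.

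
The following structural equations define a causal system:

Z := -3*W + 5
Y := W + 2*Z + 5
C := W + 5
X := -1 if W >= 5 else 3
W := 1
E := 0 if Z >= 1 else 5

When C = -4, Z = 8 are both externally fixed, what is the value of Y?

22

Setting C = -4, Z = 8 by intervention discards those variables' equations.
Y = W + 2*Z + 5  [with W=1, Z=8]  = 22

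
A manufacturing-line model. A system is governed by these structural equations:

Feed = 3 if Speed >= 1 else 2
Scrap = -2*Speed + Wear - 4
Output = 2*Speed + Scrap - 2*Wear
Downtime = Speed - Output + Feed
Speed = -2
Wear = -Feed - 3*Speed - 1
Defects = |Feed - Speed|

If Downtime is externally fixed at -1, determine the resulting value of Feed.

Under do(Downtime=-1), the mechanism Downtime = Speed - Output + Feed is discarded; Downtime is fixed at -1.
Feed is not downstream of the intervention, so its value is determined by the original equations.
Feed = 3 if Speed >= 1 else 2  [with Speed=-2]  = 2

2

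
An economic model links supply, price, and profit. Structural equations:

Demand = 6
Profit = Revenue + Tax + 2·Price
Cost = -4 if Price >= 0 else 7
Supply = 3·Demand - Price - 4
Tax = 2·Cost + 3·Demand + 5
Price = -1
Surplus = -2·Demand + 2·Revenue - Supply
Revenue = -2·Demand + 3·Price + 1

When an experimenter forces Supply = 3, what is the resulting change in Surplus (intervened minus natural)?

12

The intervention breaks the incoming arrows to Supply: Supply = 3·Demand - Price - 4 no longer applies, and Supply = 3.
Revenue = -2·Demand + 3·Price + 1  [with Demand=6, Price=-1]  = -14
Surplus = -2·Demand + 2·Revenue - Supply  [with Demand=6, Revenue=-14, Supply=3]  = -43
Without intervention: Supply = 3·Demand - Price - 4  [with Demand=6, Price=-1]  = 15; Revenue = -2·Demand + 3·Price + 1  [with Demand=6, Price=-1]  = -14; Surplus = -2·Demand + 2·Revenue - Supply  [with Demand=6, Revenue=-14, Supply=15]  = -55.
Change = -43 − (-55) = 12.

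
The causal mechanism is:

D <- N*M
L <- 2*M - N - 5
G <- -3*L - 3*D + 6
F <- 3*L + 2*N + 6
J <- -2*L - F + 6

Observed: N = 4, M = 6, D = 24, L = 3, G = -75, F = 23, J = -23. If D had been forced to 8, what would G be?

do(D=8) replaces the equation D <- N*M with the constant D = 8.
L = 2*M - N - 5  [with M=6, N=4]  = 3
G = -3*L - 3*D + 6  [with L=3, D=8]  = -27

-27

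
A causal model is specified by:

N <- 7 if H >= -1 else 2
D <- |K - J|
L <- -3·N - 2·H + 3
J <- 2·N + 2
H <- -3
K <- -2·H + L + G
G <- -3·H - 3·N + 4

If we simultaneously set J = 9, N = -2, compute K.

The joint intervention fixes J = 9, N = -2, removing each variable's own equation.
G = -3·H - 3·N + 4  [with H=-3, N=-2]  = 19
L = -3·N - 2·H + 3  [with N=-2, H=-3]  = 15
K = -2·H + L + G  [with H=-3, L=15, G=19]  = 40

40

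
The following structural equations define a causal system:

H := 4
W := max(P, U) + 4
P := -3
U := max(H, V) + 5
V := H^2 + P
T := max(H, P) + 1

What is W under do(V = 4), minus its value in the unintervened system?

The intervention breaks the incoming arrows to V: V := H^2 + P no longer applies, and V = 4.
U = max(H, V) + 5  [with H=4, V=4]  = 9
W = max(P, U) + 4  [with P=-3, U=9]  = 13
Without intervention: V = H^2 + P  [with H=4, P=-3]  = 13; U = max(H, V) + 5  [with H=4, V=13]  = 18; W = max(P, U) + 4  [with P=-3, U=18]  = 22.
Change = 13 − 22 = -9.

-9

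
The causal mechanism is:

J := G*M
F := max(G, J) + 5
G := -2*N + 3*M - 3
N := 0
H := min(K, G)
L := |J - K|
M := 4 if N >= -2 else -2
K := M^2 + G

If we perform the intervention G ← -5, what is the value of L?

31

The intervention breaks the incoming arrows to G: G := -2*N + 3*M - 3 no longer applies, and G = -5.
M = 4 if N >= -2 else -2  [with N=0]  = 4
K = M^2 + G  [with M=4, G=-5]  = 11
J = G*M  [with G=-5, M=4]  = -20
L = |J - K|  [with J=-20, K=11]  = 31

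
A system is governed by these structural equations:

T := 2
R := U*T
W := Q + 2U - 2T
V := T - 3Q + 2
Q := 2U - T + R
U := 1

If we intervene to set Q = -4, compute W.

-6

Under do(Q=-4), the mechanism Q := 2U - T + R is discarded; Q is fixed at -4.
W = Q + 2U - 2T  [with Q=-4, U=1, T=2]  = -6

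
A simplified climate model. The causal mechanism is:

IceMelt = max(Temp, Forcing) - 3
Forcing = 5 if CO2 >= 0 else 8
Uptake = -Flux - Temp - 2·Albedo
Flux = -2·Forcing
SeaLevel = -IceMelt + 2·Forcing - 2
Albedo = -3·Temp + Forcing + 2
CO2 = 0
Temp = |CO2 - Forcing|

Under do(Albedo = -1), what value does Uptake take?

7

do(Albedo=-1) replaces the equation Albedo = -3·Temp + Forcing + 2 with the constant Albedo = -1.
Forcing = 5 if CO2 >= 0 else 8  [with CO2=0]  = 5
Temp = |CO2 - Forcing|  [with CO2=0, Forcing=5]  = 5
Flux = -2·Forcing  [with Forcing=5]  = -10
Uptake = -Flux - Temp - 2·Albedo  [with Flux=-10, Temp=5, Albedo=-1]  = 7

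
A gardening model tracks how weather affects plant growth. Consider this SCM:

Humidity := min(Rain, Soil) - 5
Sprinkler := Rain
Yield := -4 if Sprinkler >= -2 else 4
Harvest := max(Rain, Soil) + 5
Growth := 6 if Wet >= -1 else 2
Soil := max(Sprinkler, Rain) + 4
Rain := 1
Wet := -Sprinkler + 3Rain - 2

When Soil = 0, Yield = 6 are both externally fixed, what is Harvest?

Under do(Soil = 0, Yield = 6), each intervened variable's structural equation is replaced by its fixed value.
Harvest = max(Rain, Soil) + 5  [with Rain=1, Soil=0]  = 6

6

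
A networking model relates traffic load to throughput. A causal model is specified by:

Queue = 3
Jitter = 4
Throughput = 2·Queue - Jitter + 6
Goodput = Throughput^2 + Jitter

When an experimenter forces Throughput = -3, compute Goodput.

13

The intervention breaks the incoming arrows to Throughput: Throughput = 2·Queue - Jitter + 6 no longer applies, and Throughput = -3.
Goodput = Throughput^2 + Jitter  [with Throughput=-3, Jitter=4]  = 13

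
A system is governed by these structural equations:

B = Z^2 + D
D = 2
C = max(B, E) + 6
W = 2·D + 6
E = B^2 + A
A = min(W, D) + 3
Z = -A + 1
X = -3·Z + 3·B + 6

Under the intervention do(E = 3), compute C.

Intervening sets E = 3 and removes its equation (E = B^2 + A).
W = 2·D + 6  [with D=2]  = 10
A = min(W, D) + 3  [with W=10, D=2]  = 5
Z = -A + 1  [with A=5]  = -4
B = Z^2 + D  [with Z=-4, D=2]  = 18
C = max(B, E) + 6  [with B=18, E=3]  = 24

24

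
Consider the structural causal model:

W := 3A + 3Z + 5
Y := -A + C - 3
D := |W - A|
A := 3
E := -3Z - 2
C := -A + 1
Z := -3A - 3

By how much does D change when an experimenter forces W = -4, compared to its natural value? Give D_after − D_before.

do(W=-4) replaces the equation W := 3A + 3Z + 5 with the constant W = -4.
D = |W - A|  [with W=-4, A=3]  = 7
Without intervention: Z = -3A - 3  [with A=3]  = -12; W = 3A + 3Z + 5  [with A=3, Z=-12]  = -22; D = |W - A|  [with W=-22, A=3]  = 25.
Change = 7 − 25 = -18.

-18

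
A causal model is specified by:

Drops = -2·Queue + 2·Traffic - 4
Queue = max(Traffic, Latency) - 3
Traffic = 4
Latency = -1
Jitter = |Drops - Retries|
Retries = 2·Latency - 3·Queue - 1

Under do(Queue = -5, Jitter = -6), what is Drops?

14

Setting Queue = -5, Jitter = -6 by intervention discards those variables' equations.
Drops = -2·Queue + 2·Traffic - 4  [with Queue=-5, Traffic=4]  = 14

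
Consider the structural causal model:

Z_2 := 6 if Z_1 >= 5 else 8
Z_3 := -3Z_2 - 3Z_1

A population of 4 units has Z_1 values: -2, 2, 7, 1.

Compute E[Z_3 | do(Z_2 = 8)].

-30

Under do(Z_2=8), Z_2's equation is replaced by Z_2=8 for every unit. Per-unit Z_3: -18, -30, -45, -27. Mean = -30.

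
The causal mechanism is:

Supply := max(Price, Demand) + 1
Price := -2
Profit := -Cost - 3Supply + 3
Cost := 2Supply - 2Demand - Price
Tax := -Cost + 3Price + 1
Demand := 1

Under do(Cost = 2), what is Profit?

-5

Under do(Cost=2), the mechanism Cost := 2Supply - 2Demand - Price is discarded; Cost is fixed at 2.
Supply = max(Price, Demand) + 1  [with Price=-2, Demand=1]  = 2
Profit = -Cost - 3Supply + 3  [with Cost=2, Supply=2]  = -5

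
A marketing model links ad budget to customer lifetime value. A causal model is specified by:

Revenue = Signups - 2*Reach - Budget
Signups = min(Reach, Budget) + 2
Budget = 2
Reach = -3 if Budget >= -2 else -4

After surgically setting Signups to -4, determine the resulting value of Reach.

Under do(Signups=-4), the mechanism Signups = min(Reach, Budget) + 2 is discarded; Signups is fixed at -4.
Since Reach is not a descendant of the intervened variable, it is unaffected.
Reach = -3 if Budget >= -2 else -4  [with Budget=2]  = -3

-3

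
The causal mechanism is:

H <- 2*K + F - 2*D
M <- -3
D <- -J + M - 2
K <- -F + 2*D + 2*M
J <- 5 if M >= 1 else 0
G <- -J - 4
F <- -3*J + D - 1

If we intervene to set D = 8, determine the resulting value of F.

The intervention breaks the incoming arrows to D: D <- -J + M - 2 no longer applies, and D = 8.
J = 5 if M >= 1 else 0  [with M=-3]  = 0
F = -3*J + D - 1  [with J=0, D=8]  = 7

7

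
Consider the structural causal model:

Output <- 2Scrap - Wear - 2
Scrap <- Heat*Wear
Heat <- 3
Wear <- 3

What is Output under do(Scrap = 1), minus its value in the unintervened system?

-16

The intervention breaks the incoming arrows to Scrap: Scrap <- Heat*Wear no longer applies, and Scrap = 1.
Output = 2Scrap - Wear - 2  [with Scrap=1, Wear=3]  = -3
Without intervention: Scrap = Heat*Wear  [with Heat=3, Wear=3]  = 9; Output = 2Scrap - Wear - 2  [with Scrap=9, Wear=3]  = 13.
Change = -3 − 13 = -16.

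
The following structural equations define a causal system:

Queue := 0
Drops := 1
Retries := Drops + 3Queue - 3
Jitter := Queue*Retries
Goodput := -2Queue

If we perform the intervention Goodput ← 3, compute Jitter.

The intervention breaks the incoming arrows to Goodput: Goodput := -2Queue no longer applies, and Goodput = 3.
Since Jitter is not a descendant of the intervened variable, it is unaffected.
Retries = Drops + 3Queue - 3  [with Drops=1, Queue=0]  = -2
Jitter = Queue*Retries  [with Queue=0, Retries=-2]  = 0

0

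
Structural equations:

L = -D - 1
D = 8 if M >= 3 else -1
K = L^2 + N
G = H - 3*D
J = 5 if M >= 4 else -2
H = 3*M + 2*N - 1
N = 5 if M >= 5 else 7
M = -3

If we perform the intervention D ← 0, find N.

7

The intervention breaks the incoming arrows to D: D = 8 if M >= 3 else -1 no longer applies, and D = 0.
Since N is not a descendant of the intervened variable, it is unaffected.
N = 5 if M >= 5 else 7  [with M=-3]  = 7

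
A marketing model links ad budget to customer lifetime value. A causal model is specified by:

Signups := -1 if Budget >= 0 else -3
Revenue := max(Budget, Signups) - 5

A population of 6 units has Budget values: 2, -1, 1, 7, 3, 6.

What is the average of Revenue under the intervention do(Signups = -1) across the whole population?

-2

Under do(Signups=-1), Signups's equation is replaced by Signups=-1 for every unit. Per-unit Revenue: -3, -6, -4, 2, -2, 1. Mean = -2.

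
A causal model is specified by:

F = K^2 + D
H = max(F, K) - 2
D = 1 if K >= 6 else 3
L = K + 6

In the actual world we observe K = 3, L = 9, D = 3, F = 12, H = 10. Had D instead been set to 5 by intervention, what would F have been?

The intervention breaks the incoming arrows to D: D = 1 if K >= 6 else 3 no longer applies, and D = 5.
F = K^2 + D  [with K=3, D=5]  = 14

14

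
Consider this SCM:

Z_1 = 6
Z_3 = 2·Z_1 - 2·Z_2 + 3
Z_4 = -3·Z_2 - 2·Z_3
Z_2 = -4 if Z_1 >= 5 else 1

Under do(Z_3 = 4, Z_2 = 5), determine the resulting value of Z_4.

The joint intervention fixes Z_3 = 4, Z_2 = 5, removing each variable's own equation.
Z_4 = -3·Z_2 - 2·Z_3  [with Z_2=5, Z_3=4]  = -23

-23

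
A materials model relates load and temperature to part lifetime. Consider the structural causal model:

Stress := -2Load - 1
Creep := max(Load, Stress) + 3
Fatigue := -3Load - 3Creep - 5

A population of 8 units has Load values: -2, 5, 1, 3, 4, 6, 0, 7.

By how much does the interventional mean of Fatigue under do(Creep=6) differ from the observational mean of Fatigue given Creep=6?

-7.5

The intervention sets Creep=6 in all 8 units regardless of Load. Recomputing Fatigue per unit gives -17, -38, -26, -32, -35, -41, -23, -44; average -32.
Observing Creep=6 restricts to units where Creep's equation naturally yields 6: Load ∈ {-2, 3}. In that subpopulation Fatigue = -17, -32, mean -24.5.
Difference = -32 − (-24.5) = -7.5.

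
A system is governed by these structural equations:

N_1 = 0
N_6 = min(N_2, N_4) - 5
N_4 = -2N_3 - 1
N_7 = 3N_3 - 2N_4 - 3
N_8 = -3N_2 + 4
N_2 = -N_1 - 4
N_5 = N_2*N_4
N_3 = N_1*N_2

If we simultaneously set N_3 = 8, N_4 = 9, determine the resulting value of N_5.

-36

Setting N_3 = 8, N_4 = 9 by intervention discards those variables' equations.
N_2 = -N_1 - 4  [with N_1=0]  = -4
N_5 = N_2*N_4  [with N_2=-4, N_4=9]  = -36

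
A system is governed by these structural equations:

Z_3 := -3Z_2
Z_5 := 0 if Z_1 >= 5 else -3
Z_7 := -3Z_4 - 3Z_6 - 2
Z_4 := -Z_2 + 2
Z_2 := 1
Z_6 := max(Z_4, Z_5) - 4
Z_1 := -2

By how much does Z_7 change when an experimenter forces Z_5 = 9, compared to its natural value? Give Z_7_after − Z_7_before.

-24

Under do(Z_5=9), the mechanism Z_5 := 0 if Z_1 >= 5 else -3 is discarded; Z_5 is fixed at 9.
Z_4 = -Z_2 + 2  [with Z_2=1]  = 1
Z_6 = max(Z_4, Z_5) - 4  [with Z_4=1, Z_5=9]  = 5
Z_7 = -3Z_4 - 3Z_6 - 2  [with Z_4=1, Z_6=5]  = -20
Without intervention: Z_4 = -Z_2 + 2  [with Z_2=1]  = 1; Z_5 = 0 if Z_1 >= 5 else -3  [with Z_1=-2]  = -3; Z_6 = max(Z_4, Z_5) - 4  [with Z_4=1, Z_5=-3]  = -3; Z_7 = -3Z_4 - 3Z_6 - 2  [with Z_4=1, Z_6=-3]  = 4.
Change = -20 − 4 = -24.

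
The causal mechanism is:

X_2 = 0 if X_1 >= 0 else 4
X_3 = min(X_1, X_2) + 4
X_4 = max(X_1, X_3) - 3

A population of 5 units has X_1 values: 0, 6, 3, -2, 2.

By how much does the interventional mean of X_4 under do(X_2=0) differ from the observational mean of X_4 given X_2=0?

The intervention sets X_2=0 in all 5 units regardless of X_1. Recomputing X_4 per unit gives 1, 3, 1, -1, 1; average 1.
Observing X_2=0 restricts to units where X_2's equation naturally yields 0: X_1 ∈ {0, 6, 3, 2}. In that subpopulation X_4 = 1, 3, 1, 1, mean 1.5.
Difference = 1 − 1.5 = -0.5.

-0.5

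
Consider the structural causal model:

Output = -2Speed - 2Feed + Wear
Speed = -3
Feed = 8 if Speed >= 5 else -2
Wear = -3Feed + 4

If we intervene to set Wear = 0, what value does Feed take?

-2

Under do(Wear=0), the mechanism Wear = -3Feed + 4 is discarded; Wear is fixed at 0.
Since Feed is not a descendant of the intervened variable, it is unaffected.
Feed = 8 if Speed >= 5 else -2  [with Speed=-3]  = -2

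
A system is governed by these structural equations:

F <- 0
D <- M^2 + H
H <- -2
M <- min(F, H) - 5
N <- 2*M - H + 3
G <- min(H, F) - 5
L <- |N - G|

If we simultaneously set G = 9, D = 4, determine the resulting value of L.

Under do(G = 9, D = 4), each intervened variable's structural equation is replaced by its fixed value.
M = min(F, H) - 5  [with F=0, H=-2]  = -7
N = 2*M - H + 3  [with M=-7, H=-2]  = -9
L = |N - G|  [with N=-9, G=9]  = 18

18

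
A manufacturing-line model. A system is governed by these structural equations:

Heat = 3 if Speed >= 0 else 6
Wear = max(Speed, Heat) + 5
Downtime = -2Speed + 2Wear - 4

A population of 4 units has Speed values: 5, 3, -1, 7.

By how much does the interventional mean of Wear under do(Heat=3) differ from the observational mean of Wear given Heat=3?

-0.5

Every unit gets Heat=3 under the intervention. Wear values become 10, 8, 8, 12; E[Wear|do(Heat=3)] = 9.5.
E[Wear|Heat=3] averages over only the 3 units with Heat=3 (Speed = 5, 3, 7): Wear = 10, 8, 12, mean 10.
Difference = 9.5 − 10 = -0.5.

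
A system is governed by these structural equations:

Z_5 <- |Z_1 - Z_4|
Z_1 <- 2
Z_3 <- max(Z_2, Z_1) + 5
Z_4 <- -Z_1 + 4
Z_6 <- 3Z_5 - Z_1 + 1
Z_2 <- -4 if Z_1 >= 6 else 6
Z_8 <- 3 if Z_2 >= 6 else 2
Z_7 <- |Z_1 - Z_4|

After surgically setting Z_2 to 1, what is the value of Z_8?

do(Z_2=1) replaces the equation Z_2 <- -4 if Z_1 >= 6 else 6 with the constant Z_2 = 1.
Z_8 = 3 if Z_2 >= 6 else 2  [with Z_2=1]  = 2

2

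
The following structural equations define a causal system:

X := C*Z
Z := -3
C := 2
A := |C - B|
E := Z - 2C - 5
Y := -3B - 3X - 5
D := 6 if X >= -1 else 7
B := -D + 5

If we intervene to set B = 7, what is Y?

-8

Intervening sets B = 7 and removes its equation (B := -D + 5).
X = C*Z  [with C=2, Z=-3]  = -6
Y = -3B - 3X - 5  [with B=7, X=-6]  = -8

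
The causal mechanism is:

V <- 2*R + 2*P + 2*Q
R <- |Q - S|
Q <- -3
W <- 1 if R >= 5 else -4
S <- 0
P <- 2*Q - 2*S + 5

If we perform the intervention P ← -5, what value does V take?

-10

The intervention breaks the incoming arrows to P: P <- 2*Q - 2*S + 5 no longer applies, and P = -5.
R = |Q - S|  [with Q=-3, S=0]  = 3
V = 2*R + 2*P + 2*Q  [with R=3, P=-5, Q=-3]  = -10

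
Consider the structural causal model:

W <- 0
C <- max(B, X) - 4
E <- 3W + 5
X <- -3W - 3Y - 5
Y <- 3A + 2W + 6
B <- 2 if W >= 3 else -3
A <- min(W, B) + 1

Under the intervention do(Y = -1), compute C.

The intervention breaks the incoming arrows to Y: Y <- 3A + 2W + 6 no longer applies, and Y = -1.
B = 2 if W >= 3 else -3  [with W=0]  = -3
X = -3W - 3Y - 5  [with W=0, Y=-1]  = -2
C = max(B, X) - 4  [with B=-3, X=-2]  = -6

-6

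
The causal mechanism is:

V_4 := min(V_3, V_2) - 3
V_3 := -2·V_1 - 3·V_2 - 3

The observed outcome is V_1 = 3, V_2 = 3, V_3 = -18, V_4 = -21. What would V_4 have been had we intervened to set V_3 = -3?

-6

The intervention breaks the incoming arrows to V_3: V_3 := -2·V_1 - 3·V_2 - 3 no longer applies, and V_3 = -3.
V_4 = min(V_3, V_2) - 3  [with V_3=-3, V_2=3]  = -6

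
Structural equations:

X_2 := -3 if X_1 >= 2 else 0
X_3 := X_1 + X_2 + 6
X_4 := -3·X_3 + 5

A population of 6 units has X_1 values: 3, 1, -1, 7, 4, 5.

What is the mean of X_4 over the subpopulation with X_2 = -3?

-18.25

Conditioning on X_2=-3 selects the 4 unit(s) with X_1 ∈ {3, 7, 4, 5}. Their X_4 values: -13, -25, -16, -19. Mean = -18.25.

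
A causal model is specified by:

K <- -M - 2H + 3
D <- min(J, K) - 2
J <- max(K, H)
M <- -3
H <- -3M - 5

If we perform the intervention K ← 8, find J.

The intervention breaks the incoming arrows to K: K <- -M - 2H + 3 no longer applies, and K = 8.
H = -3M - 5  [with M=-3]  = 4
J = max(K, H)  [with K=8, H=4]  = 8

8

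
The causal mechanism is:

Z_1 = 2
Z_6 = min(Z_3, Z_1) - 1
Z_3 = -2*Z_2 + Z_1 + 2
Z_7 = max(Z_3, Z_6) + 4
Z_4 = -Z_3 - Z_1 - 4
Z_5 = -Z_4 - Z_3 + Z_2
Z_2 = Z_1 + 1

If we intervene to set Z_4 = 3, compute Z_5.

Intervening sets Z_4 = 3 and removes its equation (Z_4 = -Z_3 - Z_1 - 4).
Z_2 = Z_1 + 1  [with Z_1=2]  = 3
Z_3 = -2*Z_2 + Z_1 + 2  [with Z_2=3, Z_1=2]  = -2
Z_5 = -Z_4 - Z_3 + Z_2  [with Z_4=3, Z_3=-2, Z_2=3]  = 2

2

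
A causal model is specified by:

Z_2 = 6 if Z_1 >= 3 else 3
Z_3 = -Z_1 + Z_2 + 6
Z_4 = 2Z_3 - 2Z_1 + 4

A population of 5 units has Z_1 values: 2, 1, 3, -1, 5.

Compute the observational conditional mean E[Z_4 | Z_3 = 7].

Observing Z_3=7 restricts to units where Z_3's equation naturally yields 7: Z_1 ∈ {2, 5}. In that subpopulation Z_4 = 14, 8, mean 11.

11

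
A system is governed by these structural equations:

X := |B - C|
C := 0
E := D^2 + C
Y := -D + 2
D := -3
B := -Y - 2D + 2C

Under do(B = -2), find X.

The intervention breaks the incoming arrows to B: B := -Y - 2D + 2C no longer applies, and B = -2.
X = |B - C|  [with B=-2, C=0]  = 2

2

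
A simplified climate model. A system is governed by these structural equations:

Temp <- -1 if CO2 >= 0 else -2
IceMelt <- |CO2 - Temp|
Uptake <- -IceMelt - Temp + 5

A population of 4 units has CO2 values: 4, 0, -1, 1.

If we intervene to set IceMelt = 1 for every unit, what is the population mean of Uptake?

5.25

do(IceMelt=1) breaks IceMelt's dependence on CO2. With IceMelt=1 fixed, Uptake across the units is 5, 5, 6, 5, mean 5.25.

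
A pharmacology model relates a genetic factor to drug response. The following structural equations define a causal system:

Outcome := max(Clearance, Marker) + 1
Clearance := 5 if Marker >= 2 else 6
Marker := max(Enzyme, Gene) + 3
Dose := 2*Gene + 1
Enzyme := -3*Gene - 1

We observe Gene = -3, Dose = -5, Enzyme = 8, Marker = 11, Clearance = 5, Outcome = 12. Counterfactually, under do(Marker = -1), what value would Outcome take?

7

Under do(Marker=-1), the mechanism Marker := max(Enzyme, Gene) + 3 is discarded; Marker is fixed at -1.
Clearance = 5 if Marker >= 2 else 6  [with Marker=-1]  = 6
Outcome = max(Clearance, Marker) + 1  [with Clearance=6, Marker=-1]  = 7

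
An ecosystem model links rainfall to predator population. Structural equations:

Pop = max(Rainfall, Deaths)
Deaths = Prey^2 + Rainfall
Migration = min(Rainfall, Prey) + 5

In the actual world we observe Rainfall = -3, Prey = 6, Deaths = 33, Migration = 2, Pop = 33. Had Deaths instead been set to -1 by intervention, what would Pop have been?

do(Deaths=-1) replaces the equation Deaths = Prey^2 + Rainfall with the constant Deaths = -1.
Pop = max(Rainfall, Deaths)  [with Rainfall=-3, Deaths=-1]  = -1

-1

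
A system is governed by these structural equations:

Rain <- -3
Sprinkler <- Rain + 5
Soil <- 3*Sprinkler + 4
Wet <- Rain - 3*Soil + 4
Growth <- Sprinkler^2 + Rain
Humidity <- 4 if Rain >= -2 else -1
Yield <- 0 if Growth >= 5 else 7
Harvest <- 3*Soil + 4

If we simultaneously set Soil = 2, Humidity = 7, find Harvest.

Setting Soil = 2, Humidity = 7 by intervention discards those variables' equations.
Harvest = 3*Soil + 4  [with Soil=2]  = 10

10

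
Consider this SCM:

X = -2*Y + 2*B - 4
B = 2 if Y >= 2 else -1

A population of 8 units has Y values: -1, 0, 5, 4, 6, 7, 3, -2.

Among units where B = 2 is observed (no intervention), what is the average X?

-10

Observing B=2 restricts to units where B's equation naturally yields 2: Y ∈ {5, 4, 6, 7, 3}. In that subpopulation X = -10, -8, -12, -14, -6, mean -10.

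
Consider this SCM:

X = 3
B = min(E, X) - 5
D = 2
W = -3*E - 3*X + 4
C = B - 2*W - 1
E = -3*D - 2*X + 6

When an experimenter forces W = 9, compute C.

-30

The intervention breaks the incoming arrows to W: W = -3*E - 3*X + 4 no longer applies, and W = 9.
E = -3*D - 2*X + 6  [with D=2, X=3]  = -6
B = min(E, X) - 5  [with E=-6, X=3]  = -11
C = B - 2*W - 1  [with B=-11, W=9]  = -30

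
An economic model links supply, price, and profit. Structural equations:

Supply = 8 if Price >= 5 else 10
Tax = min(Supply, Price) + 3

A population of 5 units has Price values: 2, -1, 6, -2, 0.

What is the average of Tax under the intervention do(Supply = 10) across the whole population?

Under do(Supply=10), Supply's equation is replaced by Supply=10 for every unit. Per-unit Tax: 5, 2, 9, 1, 3. Mean = 4.

4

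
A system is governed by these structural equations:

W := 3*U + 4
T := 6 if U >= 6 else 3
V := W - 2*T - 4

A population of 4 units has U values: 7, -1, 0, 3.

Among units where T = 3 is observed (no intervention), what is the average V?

-4

Conditioning on T=3 selects the 3 unit(s) with U ∈ {-1, 0, 3}. Their V values: -9, -6, 3. Mean = -4.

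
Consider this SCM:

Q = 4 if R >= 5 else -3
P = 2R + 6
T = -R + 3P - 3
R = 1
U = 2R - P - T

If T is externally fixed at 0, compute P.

8

Under do(T=0), the mechanism T = -R + 3P - 3 is discarded; T is fixed at 0.
Since P is not a descendant of the intervened variable, it is unaffected.
P = 2R + 6  [with R=1]  = 8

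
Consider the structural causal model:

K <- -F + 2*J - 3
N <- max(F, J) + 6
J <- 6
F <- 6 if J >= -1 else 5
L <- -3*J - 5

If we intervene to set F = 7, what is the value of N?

13

The intervention breaks the incoming arrows to F: F <- 6 if J >= -1 else 5 no longer applies, and F = 7.
N = max(F, J) + 6  [with F=7, J=6]  = 13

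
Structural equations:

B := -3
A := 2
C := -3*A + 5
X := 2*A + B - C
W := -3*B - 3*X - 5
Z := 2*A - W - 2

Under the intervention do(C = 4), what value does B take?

Under do(C=4), the mechanism C := -3*A + 5 is discarded; C is fixed at 4.
B is not downstream of the intervention, so its value is determined by the original equations.

-3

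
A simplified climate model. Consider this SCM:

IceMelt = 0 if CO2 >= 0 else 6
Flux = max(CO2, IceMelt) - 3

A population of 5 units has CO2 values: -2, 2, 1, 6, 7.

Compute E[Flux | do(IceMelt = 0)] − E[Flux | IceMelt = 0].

Under do(IceMelt=0), IceMelt's equation is replaced by IceMelt=0 for every unit. Per-unit Flux: -3, -1, -2, 3, 4. Mean = 0.2.
E[Flux|IceMelt=0] averages over only the 4 units with IceMelt=0 (CO2 = 2, 1, 6, 7): Flux = -1, -2, 3, 4, mean 1.
Difference = 0.2 − 1 = -0.8.

-0.8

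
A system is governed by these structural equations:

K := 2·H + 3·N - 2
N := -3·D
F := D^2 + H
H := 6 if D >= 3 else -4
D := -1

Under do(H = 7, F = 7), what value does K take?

Setting H = 7, F = 7 by intervention discards those variables' equations.
N = -3·D  [with D=-1]  = 3
K = 2·H + 3·N - 2  [with H=7, N=3]  = 21

21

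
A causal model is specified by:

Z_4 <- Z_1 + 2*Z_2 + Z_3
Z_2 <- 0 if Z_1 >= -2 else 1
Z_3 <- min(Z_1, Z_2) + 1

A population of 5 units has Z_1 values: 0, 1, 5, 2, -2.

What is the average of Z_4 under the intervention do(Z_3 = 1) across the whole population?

do(Z_3=1) breaks Z_3's dependence on Z_1. With Z_3=1 fixed, Z_4 across the units is 1, 2, 6, 3, -1, mean 2.2.

2.2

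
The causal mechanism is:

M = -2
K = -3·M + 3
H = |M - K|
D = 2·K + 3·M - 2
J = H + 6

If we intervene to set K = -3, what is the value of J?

7

do(K=-3) replaces the equation K = -3·M + 3 with the constant K = -3.
H = |M - K|  [with M=-2, K=-3]  = 1
J = H + 6  [with H=1]  = 7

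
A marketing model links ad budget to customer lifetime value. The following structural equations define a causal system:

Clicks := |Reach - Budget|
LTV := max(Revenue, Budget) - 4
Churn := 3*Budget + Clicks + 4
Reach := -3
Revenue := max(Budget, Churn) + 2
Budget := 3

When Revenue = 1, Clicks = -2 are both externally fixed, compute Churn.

Under do(Revenue = 1, Clicks = -2), each intervened variable's structural equation is replaced by its fixed value.
Churn = 3*Budget + Clicks + 4  [with Budget=3, Clicks=-2]  = 11

11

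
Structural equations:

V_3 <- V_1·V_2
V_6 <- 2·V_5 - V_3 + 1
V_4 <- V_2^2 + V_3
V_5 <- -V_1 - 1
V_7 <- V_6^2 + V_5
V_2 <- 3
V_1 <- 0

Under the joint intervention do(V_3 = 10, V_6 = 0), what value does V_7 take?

Under do(V_3 = 10, V_6 = 0), each intervened variable's structural equation is replaced by its fixed value.
V_5 = -V_1 - 1  [with V_1=0]  = -1
V_7 = V_6^2 + V_5  [with V_6=0, V_5=-1]  = -1

-1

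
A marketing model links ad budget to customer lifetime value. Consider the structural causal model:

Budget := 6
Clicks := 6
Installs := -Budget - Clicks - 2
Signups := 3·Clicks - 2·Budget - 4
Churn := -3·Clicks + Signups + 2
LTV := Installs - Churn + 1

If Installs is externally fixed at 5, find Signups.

The intervention breaks the incoming arrows to Installs: Installs := -Budget - Clicks - 2 no longer applies, and Installs = 5.
Signups is not downstream of the intervention, so its value is determined by the original equations.
Signups = 3·Clicks - 2·Budget - 4  [with Clicks=6, Budget=6]  = 2

2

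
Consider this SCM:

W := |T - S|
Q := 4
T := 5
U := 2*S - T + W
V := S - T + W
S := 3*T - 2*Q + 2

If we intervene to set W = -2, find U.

Under do(W=-2), the mechanism W := |T - S| is discarded; W is fixed at -2.
S = 3*T - 2*Q + 2  [with T=5, Q=4]  = 9
U = 2*S - T + W  [with S=9, T=5, W=-2]  = 11

11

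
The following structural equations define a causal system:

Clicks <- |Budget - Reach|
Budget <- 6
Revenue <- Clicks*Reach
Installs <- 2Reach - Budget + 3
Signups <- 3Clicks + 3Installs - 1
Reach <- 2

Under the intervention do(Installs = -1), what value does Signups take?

8

Intervening sets Installs = -1 and removes its equation (Installs <- 2Reach - Budget + 3).
Clicks = |Budget - Reach|  [with Budget=6, Reach=2]  = 4
Signups = 3Clicks + 3Installs - 1  [with Clicks=4, Installs=-1]  = 8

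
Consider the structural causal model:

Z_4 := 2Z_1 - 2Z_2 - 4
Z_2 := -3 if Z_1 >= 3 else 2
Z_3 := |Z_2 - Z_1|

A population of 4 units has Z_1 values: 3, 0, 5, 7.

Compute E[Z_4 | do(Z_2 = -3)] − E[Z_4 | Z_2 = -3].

-2.5

do(Z_2=-3) breaks Z_2's dependence on Z_1. With Z_2=-3 fixed, Z_4 across the units is 8, 2, 12, 16, mean 9.5.
Conditioning on Z_2=-3 selects the 3 unit(s) with Z_1 ∈ {3, 5, 7}. Their Z_4 values: 8, 12, 16. Mean = 12.
Difference = 9.5 − 12 = -2.5.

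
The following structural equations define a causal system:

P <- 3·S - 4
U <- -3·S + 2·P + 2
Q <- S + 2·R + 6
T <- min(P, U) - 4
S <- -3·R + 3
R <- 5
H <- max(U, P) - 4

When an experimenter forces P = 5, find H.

44

The intervention breaks the incoming arrows to P: P <- 3·S - 4 no longer applies, and P = 5.
S = -3·R + 3  [with R=5]  = -12
U = -3·S + 2·P + 2  [with S=-12, P=5]  = 48
H = max(U, P) - 4  [with U=48, P=5]  = 44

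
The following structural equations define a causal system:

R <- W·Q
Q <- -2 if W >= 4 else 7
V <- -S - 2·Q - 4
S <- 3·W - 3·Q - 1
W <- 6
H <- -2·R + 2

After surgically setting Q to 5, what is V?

Under do(Q=5), the mechanism Q <- -2 if W >= 4 else 7 is discarded; Q is fixed at 5.
S = 3·W - 3·Q - 1  [with W=6, Q=5]  = 2
V = -S - 2·Q - 4  [with S=2, Q=5]  = -16

-16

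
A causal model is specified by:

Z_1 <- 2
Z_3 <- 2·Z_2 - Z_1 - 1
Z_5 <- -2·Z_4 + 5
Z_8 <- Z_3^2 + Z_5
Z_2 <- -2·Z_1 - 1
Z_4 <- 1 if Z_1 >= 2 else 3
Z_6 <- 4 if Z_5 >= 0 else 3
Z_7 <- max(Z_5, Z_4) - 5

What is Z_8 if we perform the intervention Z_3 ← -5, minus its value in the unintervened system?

-144

The intervention breaks the incoming arrows to Z_3: Z_3 <- 2·Z_2 - Z_1 - 1 no longer applies, and Z_3 = -5.
Z_4 = 1 if Z_1 >= 2 else 3  [with Z_1=2]  = 1
Z_5 = -2·Z_4 + 5  [with Z_4=1]  = 3
Z_8 = Z_3^2 + Z_5  [with Z_3=-5, Z_5=3]  = 28
Without intervention: Z_2 = -2·Z_1 - 1  [with Z_1=2]  = -5; Z_3 = 2·Z_2 - Z_1 - 1  [with Z_2=-5, Z_1=2]  = -13; Z_4 = 1 if Z_1 >= 2 else 3  [with Z_1=2]  = 1; Z_5 = -2·Z_4 + 5  [with Z_4=1]  = 3; Z_8 = Z_3^2 + Z_5  [with Z_3=-13, Z_5=3]  = 172.
Change = 28 − 172 = -144.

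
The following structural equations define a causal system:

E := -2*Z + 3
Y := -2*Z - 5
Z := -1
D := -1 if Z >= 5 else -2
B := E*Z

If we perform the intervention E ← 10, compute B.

-10

Under do(E=10), the mechanism E := -2*Z + 3 is discarded; E is fixed at 10.
B = E*Z  [with E=10, Z=-1]  = -10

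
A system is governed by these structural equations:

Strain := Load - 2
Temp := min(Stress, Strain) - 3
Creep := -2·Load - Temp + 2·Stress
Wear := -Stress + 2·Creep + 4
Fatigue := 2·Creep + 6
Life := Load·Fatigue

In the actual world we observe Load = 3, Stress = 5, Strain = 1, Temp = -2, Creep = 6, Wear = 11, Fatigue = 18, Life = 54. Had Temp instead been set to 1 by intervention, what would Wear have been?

5

Under do(Temp=1), the mechanism Temp := min(Stress, Strain) - 3 is discarded; Temp is fixed at 1.
Creep = -2·Load - Temp + 2·Stress  [with Load=3, Temp=1, Stress=5]  = 3
Wear = -Stress + 2·Creep + 4  [with Stress=5, Creep=3]  = 5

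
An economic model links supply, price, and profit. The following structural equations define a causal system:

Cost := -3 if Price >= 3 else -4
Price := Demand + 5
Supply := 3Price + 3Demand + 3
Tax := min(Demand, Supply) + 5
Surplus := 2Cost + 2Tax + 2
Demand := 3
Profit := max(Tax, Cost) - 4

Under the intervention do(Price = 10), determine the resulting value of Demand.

3

Under do(Price=10), the mechanism Price := Demand + 5 is discarded; Price is fixed at 10.
Demand is not downstream of the intervention, so its value is determined by the original equations.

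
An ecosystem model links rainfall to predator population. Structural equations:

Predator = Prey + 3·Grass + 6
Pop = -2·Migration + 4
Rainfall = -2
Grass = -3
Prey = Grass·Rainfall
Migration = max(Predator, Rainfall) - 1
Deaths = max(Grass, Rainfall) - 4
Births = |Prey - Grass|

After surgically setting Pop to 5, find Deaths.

The intervention breaks the incoming arrows to Pop: Pop = -2·Migration + 4 no longer applies, and Pop = 5.
Deaths is not downstream of the intervention, so its value is determined by the original equations.
Deaths = max(Grass, Rainfall) - 4  [with Grass=-3, Rainfall=-2]  = -6

-6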